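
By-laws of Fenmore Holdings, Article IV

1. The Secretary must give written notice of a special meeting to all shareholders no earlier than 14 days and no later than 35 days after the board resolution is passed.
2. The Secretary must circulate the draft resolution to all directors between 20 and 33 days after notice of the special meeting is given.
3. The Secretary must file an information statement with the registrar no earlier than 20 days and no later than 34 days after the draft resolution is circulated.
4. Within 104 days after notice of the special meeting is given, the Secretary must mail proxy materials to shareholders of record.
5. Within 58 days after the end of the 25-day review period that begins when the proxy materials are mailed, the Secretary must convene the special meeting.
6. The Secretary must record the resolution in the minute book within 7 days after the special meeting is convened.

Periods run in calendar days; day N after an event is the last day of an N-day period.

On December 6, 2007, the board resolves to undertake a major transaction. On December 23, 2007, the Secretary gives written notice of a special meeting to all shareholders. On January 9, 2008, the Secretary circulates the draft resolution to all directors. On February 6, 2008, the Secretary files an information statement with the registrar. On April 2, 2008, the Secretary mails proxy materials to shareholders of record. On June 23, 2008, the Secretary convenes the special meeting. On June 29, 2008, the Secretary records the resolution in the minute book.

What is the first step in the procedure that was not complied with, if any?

Step 2

Step 1: the window is 14–35 days after December 6, 2007 (when the board resolution is passed), so December 20, 2007 through January 10, 2008; done December 23, 2007, which is between those dates.
Step 2: the window is 20–33 days after December 23, 2007 (when notice of the special meeting is given), so January 12, 2008 through January 25, 2008; done January 9, 2008 — 3 days before the window opened.
The analysis stops there.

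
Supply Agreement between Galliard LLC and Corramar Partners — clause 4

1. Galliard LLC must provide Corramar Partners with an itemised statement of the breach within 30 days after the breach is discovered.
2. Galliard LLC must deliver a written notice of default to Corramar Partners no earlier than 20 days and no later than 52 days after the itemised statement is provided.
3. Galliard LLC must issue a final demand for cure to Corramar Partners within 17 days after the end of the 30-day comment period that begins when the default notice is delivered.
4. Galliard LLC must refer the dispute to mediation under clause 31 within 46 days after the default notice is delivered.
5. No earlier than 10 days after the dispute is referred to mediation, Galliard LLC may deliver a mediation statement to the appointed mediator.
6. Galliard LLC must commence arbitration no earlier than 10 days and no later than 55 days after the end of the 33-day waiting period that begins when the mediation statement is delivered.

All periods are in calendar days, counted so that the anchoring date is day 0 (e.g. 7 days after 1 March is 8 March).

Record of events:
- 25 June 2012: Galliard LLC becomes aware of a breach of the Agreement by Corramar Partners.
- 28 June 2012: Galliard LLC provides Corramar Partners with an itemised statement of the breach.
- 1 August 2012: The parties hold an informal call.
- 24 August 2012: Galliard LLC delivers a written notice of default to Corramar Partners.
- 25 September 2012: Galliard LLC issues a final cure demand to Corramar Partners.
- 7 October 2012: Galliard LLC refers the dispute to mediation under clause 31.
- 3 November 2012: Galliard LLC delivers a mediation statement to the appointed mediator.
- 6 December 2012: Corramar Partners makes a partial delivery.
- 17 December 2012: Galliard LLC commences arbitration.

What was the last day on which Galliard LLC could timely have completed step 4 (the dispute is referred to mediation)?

9 October 2012

Step 4 runs from 24 August 2012, when the default notice is delivered. 46 days after 24 August 2012 is 9 October 2012.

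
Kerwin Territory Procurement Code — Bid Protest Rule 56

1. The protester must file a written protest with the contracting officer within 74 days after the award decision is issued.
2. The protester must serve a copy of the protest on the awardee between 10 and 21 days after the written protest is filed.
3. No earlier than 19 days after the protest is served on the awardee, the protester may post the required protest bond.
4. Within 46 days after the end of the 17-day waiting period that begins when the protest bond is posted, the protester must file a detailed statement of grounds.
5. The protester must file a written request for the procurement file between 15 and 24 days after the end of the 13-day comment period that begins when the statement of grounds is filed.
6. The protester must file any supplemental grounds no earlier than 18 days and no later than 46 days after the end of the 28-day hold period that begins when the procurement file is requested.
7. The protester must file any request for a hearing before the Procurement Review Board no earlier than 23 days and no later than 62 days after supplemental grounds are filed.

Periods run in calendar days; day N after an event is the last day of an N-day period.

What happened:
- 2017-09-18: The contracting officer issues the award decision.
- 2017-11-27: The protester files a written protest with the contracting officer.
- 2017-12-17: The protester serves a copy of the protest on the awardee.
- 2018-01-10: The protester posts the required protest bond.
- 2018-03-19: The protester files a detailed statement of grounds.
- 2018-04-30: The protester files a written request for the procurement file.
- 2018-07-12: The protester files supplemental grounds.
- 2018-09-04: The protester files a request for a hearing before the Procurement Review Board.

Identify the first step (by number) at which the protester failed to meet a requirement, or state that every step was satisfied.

Step 4

Step 1: 74 days after 2017-09-18 (when the award decision is issued) is 2017-12-01; done 2017-11-27 — timely.
Step 2: the window is 10–21 days after 2017-11-27 (when the written protest is filed), so 2017-12-07 through 2017-12-18; done 2017-12-17, which is between those dates.
Step 3: the earliest permitted date is 19 days after 2017-12-17 (when the protest is served on the awardee), i.e. 2018-01-05; done 2018-01-10, after the minimum wait.
Step 4: 46 days after 2018-01-27 (end of the 17-day waiting period, which began when the protest bond is posted on 2018-01-10) is 2018-03-14; not done until 2018-03-19, 5 days after the deadline.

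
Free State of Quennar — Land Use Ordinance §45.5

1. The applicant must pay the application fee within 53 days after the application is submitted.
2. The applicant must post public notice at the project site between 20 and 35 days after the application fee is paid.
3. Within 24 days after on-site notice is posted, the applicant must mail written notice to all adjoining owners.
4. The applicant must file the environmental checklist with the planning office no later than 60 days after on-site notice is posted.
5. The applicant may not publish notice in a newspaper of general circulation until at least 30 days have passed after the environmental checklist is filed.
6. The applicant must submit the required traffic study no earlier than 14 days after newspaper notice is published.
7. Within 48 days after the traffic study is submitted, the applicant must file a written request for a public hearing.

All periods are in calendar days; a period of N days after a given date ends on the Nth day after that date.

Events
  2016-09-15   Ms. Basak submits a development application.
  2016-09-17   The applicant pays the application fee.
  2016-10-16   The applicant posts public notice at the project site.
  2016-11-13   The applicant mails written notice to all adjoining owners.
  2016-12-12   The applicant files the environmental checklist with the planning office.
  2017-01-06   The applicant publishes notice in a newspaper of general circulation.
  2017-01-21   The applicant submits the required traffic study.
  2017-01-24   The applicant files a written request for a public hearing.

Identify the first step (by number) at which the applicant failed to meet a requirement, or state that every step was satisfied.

Step 3

Step 1: 53 days after 2016-09-15 (when the application is submitted) is 2016-11-07; done 2016-09-17 — timely.
Step 2: the window is 20–35 days after 2016-09-17 (when the application fee is paid), so 2016-10-07 through 2016-10-22; done 2016-10-16 — within the window.
Step 3: 24 days after 2016-10-16 (when on-site notice is posted) is 2016-11-09; done 2016-11-13 — 4 days late.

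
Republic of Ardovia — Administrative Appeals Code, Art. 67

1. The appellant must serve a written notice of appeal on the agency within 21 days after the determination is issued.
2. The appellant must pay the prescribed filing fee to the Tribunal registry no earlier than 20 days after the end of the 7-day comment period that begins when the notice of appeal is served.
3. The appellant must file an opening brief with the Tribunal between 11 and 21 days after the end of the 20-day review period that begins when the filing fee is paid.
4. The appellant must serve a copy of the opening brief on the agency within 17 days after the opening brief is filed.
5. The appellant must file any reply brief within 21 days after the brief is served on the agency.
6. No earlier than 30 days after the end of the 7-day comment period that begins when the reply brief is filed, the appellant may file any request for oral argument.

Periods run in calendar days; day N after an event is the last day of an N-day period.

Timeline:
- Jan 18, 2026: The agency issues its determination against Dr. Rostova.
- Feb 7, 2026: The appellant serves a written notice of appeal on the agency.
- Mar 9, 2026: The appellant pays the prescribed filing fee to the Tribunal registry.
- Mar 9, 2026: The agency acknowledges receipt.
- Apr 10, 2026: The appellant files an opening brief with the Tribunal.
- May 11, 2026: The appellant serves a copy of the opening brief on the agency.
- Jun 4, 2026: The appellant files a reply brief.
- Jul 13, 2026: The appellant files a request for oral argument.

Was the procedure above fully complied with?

No

Step 1: 21 days after Jan 18, 2026 (when the determination is issued) is Feb 8, 2026; completed Feb 7, 2026, before the deadline.
Step 2: the earliest permitted date is 20 days after Feb 14, 2026 (end of the 7-day comment period, which began when the notice of appeal is served on Feb 7, 2026), i.e. Mar 6, 2026; done Mar 9, 2026 — permitted.
Step 3: the window is 11–21 days after Mar 29, 2026 (end of the 20-day review period, which began when the filing fee is paid on Mar 9, 2026), so Apr 9, 2026 through Apr 19, 2026; done Apr 10, 2026 — within the window.
Step 4: 17 days after Apr 10, 2026 (when the opening brief is filed) is Apr 27, 2026; done May 11, 2026 — 14 days late.
The analysis stops there.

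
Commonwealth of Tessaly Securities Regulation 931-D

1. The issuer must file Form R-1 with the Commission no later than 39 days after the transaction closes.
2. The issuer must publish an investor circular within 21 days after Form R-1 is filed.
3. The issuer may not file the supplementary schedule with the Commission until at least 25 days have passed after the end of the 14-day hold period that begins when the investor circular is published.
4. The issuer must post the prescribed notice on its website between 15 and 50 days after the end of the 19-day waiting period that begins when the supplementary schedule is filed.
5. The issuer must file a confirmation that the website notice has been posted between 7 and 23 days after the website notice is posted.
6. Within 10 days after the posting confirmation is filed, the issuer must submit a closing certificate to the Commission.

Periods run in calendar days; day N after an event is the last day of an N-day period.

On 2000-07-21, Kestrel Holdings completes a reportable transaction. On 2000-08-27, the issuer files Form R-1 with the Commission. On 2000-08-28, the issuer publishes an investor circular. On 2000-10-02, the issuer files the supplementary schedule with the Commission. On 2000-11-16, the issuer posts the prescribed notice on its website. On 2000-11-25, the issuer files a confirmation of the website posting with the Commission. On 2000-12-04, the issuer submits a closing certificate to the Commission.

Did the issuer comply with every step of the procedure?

No

Step 1: 39 days after 2000-07-21 (when the transaction closes) is 2000-08-29; 2000-08-27 is within that limit.
Step 2: 21 days after 2000-08-27 (when Form R-1 is filed) is 2000-09-17; 2000-08-28 is within that limit.
Step 3: the earliest permitted date is 25 days after 2000-09-11 (end of the 14-day hold period, which began when the investor circular is published on 2000-08-28), i.e. 2000-10-06; acted on 2000-10-02, 4 days prematurely.
That is the first point of non-compliance.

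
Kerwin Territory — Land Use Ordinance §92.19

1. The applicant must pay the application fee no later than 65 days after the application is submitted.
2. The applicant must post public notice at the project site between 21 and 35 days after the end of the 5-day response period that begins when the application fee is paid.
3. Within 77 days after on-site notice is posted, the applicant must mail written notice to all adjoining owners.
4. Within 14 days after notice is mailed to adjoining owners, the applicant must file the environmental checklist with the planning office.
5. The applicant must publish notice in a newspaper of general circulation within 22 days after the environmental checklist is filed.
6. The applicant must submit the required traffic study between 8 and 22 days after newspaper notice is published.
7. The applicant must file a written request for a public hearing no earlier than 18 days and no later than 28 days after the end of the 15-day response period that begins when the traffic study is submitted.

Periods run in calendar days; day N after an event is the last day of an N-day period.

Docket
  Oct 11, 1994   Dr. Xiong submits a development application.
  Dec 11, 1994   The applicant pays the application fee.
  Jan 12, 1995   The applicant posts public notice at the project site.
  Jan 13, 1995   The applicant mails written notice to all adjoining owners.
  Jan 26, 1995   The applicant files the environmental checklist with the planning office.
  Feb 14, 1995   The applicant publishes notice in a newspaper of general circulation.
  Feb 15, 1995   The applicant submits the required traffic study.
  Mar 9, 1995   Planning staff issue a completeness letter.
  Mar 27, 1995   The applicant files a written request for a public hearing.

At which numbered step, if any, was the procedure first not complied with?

Step 6

Step 1 — counting 65 days from Oct 11, 1994 (when the application is submitted) gives a deadline of Dec 15, 1994; done Dec 11, 1994 — timely.
Step 2 — 21 and 35 days from Dec 16, 1994 (end of the 5-day response period, which began when the application fee is paid on Dec 11, 1994) are Jan 6, 1995 and Jan 20, 1995 respectively; done Jan 12, 1995 — within the window.
Step 3 — counting 77 days from Jan 12, 1995 (when on-site notice is posted) gives a deadline of Mar 30, 1995; completed Jan 13, 1995, before the deadline.
Step 4 — counting 14 days from Jan 13, 1995 (when notice is mailed to adjoining owners) gives a deadline of Jan 27, 1995; done Jan 26, 1995 — timely.
Step 5 — counting 22 days from Jan 26, 1995 (when the environmental checklist is filed) gives a deadline of Feb 17, 1995; done Feb 14, 1995 — timely.
Step 6 — 8 and 22 days from Feb 14, 1995 (when newspaper notice is published) are Feb 22, 1995 and Mar 8, 1995 respectively; Feb 15, 1995 is 7 days too early.
The procedure was therefore not followed at step 6.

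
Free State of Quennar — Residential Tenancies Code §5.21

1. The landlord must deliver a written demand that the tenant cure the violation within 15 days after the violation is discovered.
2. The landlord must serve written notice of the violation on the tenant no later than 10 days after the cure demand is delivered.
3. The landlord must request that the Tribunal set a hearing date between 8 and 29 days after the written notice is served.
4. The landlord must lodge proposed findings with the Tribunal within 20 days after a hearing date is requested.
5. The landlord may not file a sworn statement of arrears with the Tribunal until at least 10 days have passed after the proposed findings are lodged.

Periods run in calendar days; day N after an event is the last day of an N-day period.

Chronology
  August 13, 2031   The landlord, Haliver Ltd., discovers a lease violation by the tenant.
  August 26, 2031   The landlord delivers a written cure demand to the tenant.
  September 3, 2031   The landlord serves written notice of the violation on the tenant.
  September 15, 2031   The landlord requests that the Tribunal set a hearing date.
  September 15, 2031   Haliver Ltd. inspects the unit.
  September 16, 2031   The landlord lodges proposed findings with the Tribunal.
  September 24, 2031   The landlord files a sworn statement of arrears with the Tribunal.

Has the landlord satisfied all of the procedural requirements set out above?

Step 1: 15 days after August 13, 2031 (when the violation is discovered) is August 28, 2031; completed August 26, 2031, before the deadline.
Step 2: 10 days after August 26, 2031 (when the cure demand is delivered) is September 5, 2031; completed September 3, 2031, before the deadline.
Step 3: the window is 8–29 days after September 3, 2031 (when the written notice is served), so September 11, 2031 through October 2, 2031; done September 15, 2031, which is between those dates.
Step 4: 20 days after September 15, 2031 (when a hearing date is requested) is October 5, 2031; done September 16, 2031 — timely.
Step 5: the earliest permitted date is 10 days after September 16, 2031 (when the proposed findings are lodged), i.e. September 26, 2031; acted on September 24, 2031, 2 days prematurely.

No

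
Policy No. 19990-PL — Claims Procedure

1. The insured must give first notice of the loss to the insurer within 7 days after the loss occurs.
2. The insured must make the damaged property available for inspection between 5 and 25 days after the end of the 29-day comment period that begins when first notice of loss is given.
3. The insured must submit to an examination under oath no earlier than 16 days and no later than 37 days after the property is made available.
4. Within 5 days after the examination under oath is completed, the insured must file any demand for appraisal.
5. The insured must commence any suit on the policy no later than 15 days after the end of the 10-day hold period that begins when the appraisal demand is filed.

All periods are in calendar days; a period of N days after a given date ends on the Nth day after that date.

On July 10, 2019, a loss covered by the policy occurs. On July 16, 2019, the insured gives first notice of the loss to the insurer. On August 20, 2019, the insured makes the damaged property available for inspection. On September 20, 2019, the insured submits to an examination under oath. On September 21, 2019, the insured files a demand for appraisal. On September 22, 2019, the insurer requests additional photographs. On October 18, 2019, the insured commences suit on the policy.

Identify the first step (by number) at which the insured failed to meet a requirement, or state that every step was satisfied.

Step 1: 7 days after July 10, 2019 (when the loss occurs) is July 17, 2019; July 16, 2019 is within that limit.
Step 2: the window is 5–25 days after August 14, 2019 (end of the 29-day comment period, which began when first notice of loss is given on July 16, 2019), so August 19, 2019 through September 8, 2019; August 20, 2019 falls inside that range.
Step 3: the window is 16–37 days after August 20, 2019 (when the property is made available), so September 5, 2019 through September 26, 2019; done September 20, 2019 — within the window.
Step 4: 5 days after September 20, 2019 (when the examination under oath is completed) is September 25, 2019; done September 21, 2019 — timely.
Step 5: 15 days after October 1, 2019 (end of the 10-day hold period, which began when the appraisal demand is filed on September 21, 2019) is October 16, 2019; not done until October 18, 2019, 2 days after the deadline.
Later steps need not be reached.

Step 5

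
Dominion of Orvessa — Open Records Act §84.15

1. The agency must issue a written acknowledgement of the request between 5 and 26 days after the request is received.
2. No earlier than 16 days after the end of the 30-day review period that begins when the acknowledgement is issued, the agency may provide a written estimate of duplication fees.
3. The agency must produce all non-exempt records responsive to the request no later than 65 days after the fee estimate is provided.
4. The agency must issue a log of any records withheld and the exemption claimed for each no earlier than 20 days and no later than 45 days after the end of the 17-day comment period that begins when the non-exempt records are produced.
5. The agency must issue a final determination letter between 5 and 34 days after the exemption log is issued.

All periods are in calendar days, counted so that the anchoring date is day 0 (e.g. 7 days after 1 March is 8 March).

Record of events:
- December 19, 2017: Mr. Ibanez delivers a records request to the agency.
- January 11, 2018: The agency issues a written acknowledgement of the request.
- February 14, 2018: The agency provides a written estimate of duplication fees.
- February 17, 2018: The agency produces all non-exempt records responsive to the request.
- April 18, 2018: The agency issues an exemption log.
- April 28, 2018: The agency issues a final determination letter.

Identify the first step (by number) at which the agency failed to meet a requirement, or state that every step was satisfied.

Step 2

(1) the permitted window runs from December 19, 2017 + 5 = December 24, 2017 to December 19, 2017 + 26 = January 14, 2018; January 11, 2018 falls inside that range.
(2) permitted from February 10, 2018 + 16 days = February 26, 2018 onward; acted on February 14, 2018, 12 days prematurely.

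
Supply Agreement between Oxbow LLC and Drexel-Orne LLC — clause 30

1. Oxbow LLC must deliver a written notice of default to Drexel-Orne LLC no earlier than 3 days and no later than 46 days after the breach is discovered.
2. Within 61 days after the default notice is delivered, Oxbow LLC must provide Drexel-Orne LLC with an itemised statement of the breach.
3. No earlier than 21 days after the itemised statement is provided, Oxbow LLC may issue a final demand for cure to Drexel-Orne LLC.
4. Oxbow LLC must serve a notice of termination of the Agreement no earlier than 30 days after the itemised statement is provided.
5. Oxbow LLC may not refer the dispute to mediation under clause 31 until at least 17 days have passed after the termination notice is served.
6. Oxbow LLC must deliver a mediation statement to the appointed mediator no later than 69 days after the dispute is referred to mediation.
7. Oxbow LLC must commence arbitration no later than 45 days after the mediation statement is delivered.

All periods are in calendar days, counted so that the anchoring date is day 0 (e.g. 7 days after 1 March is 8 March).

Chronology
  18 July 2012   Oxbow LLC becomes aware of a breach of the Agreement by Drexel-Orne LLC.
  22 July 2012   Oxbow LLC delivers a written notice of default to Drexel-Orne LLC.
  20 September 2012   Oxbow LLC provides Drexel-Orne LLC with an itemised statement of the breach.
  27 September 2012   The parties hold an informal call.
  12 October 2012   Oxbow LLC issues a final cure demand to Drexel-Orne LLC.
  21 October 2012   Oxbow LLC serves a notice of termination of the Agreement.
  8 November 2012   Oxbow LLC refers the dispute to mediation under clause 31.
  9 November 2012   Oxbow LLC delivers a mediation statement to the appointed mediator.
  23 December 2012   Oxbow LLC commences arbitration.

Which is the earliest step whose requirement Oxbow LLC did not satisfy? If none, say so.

Step 1: the window is 3–46 days after 18 July 2012 (when the breach is discovered), so 21 July 2012 through 2 September 2012; done 22 July 2012, which is between those dates.
Step 2: 61 days after 22 July 2012 (when the default notice is delivered) is 21 September 2012; completed 20 September 2012, before the deadline.
Step 3: the earliest permitted date is 21 days after 20 September 2012 (when the itemised statement is provided), i.e. 11 October 2012; done 12 October 2012, after the minimum wait.
Step 4: the earliest permitted date is 30 days after 20 September 2012 (when the itemised statement is provided), i.e. 20 October 2012; 21 October 2012 is on or after that date.
Step 5: the earliest permitted date is 17 days after 21 October 2012 (when the termination notice is served), i.e. 7 November 2012; done 8 November 2012 — permitted.
Step 6: 69 days after 8 November 2012 (when the dispute is referred to mediation) is 16 January 2013; done 9 November 2012 — timely.
Step 7: 45 days after 9 November 2012 (when the mediation statement is delivered) is 24 December 2012; completed 23 December 2012, before the deadline.

None — every step was satisfied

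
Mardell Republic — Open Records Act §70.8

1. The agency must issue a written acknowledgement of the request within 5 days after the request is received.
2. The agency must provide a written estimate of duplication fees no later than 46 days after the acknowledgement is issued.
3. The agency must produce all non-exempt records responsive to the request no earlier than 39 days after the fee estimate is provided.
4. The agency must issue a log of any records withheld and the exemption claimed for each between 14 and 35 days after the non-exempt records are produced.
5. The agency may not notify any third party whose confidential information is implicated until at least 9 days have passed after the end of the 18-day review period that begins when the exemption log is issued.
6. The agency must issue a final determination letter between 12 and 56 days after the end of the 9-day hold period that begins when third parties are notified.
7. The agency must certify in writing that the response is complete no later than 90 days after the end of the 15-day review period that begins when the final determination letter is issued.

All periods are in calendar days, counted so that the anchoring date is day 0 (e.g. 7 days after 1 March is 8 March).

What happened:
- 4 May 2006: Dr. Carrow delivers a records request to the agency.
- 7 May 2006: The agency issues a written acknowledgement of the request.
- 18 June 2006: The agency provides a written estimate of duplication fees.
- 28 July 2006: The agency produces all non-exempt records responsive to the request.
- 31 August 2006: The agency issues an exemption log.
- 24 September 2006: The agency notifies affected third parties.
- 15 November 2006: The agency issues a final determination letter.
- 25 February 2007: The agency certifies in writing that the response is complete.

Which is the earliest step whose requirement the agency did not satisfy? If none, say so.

(1) due by 4 May 2006 + 5 days = 9 May 2006; 7 May 2006 is within that limit.
(2) due by 7 May 2006 + 46 days = 22 June 2006; 18 June 2006 is within that limit.
(3) permitted from 18 June 2006 + 39 days = 27 July 2006 onward; done 28 July 2006 — permitted.
(4) the permitted window runs from 28 July 2006 + 14 = 11 August 2006 to 28 July 2006 + 35 = 1 September 2006; done 31 August 2006 — within the window.
(5) permitted from 18 September 2006 + 9 days = 27 September 2006 onward; 24 September 2006 is 3 days before the earliest permitted date.

Step 5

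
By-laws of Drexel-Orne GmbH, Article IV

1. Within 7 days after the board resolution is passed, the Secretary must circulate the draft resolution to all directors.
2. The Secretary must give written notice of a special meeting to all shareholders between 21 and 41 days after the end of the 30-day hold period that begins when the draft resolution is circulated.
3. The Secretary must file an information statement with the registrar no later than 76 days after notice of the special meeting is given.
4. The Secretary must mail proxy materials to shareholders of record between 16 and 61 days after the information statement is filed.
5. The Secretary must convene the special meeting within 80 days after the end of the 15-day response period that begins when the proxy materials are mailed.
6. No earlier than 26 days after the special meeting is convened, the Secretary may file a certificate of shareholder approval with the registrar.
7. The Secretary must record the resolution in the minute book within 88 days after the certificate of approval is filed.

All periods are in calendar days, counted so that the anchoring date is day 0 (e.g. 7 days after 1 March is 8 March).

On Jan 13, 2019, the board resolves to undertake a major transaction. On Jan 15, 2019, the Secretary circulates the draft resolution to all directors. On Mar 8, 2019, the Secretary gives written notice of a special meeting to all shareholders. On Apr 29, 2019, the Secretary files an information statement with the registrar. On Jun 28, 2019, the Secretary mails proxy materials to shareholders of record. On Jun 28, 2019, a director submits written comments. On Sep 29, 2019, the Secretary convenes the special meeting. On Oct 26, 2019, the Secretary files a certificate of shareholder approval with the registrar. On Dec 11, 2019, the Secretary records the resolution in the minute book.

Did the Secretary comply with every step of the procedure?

Yes

(1) due by Jan 13, 2019 + 7 days = Jan 20, 2019; completed Jan 15, 2019, before the deadline.
(2) the permitted window runs from Feb 14, 2019 + 21 = Mar 7, 2019 to Feb 14, 2019 + 41 = Mar 27, 2019; Mar 8, 2019 falls inside that range.
(3) due by Mar 8, 2019 + 76 days = May 23, 2019; completed Apr 29, 2019, before the deadline.
(4) the permitted window runs from Apr 29, 2019 + 16 = May 15, 2019 to Apr 29, 2019 + 61 = Jun 29, 2019; Jun 28, 2019 falls inside that range.
(5) due by Jul 13, 2019 + 80 days = Oct 1, 2019; completed Sep 29, 2019, before the deadline.
(6) permitted from Sep 29, 2019 + 26 days = Oct 25, 2019 onward; Oct 26, 2019 is on or after that date.
(7) due by Oct 26, 2019 + 88 days = Jan 22, 2020; completed Dec 11, 2019, before the deadline.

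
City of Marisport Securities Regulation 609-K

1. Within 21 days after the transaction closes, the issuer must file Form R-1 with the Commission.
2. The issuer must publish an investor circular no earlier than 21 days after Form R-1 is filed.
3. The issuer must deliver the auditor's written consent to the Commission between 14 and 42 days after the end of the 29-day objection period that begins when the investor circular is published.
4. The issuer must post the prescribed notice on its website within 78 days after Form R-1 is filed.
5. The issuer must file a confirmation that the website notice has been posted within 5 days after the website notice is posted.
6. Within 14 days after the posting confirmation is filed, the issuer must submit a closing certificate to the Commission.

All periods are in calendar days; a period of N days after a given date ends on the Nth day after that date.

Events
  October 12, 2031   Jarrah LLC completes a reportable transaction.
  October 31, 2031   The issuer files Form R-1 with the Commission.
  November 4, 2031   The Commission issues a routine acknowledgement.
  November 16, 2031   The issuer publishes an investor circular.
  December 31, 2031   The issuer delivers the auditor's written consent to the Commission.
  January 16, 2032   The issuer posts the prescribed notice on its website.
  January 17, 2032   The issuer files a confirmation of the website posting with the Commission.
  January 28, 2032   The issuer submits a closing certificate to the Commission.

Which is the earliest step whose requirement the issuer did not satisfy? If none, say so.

Step 1 — counting 21 days from October 12, 2031 (when the transaction closes) gives a deadline of November 2, 2031; October 31, 2031 is within that limit.
Step 2 — must wait 21 days from October 31, 2031 (when Form R-1 is filed), so not before November 21, 2031; November 16, 2031 is 5 days before the earliest permitted date.
The procedure was therefore not followed at step 2.

Step 2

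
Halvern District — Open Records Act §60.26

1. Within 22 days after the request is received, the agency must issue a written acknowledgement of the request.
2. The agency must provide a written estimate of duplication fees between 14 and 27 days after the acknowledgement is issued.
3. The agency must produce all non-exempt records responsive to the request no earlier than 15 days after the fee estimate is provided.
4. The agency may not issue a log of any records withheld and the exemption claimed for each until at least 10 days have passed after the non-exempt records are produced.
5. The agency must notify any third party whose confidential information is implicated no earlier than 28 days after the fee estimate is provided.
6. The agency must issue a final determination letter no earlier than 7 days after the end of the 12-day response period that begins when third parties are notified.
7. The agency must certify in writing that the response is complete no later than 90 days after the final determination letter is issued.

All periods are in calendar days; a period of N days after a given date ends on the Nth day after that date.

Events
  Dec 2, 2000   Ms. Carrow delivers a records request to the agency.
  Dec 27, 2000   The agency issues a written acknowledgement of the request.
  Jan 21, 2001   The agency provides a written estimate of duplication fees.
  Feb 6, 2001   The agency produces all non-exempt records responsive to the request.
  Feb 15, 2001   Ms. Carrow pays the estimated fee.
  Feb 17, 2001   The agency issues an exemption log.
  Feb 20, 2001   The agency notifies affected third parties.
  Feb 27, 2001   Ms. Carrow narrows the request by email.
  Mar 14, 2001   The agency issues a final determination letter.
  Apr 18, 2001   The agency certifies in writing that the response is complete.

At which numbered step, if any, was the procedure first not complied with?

Step 1

(1) due by Dec 2, 2000 + 22 days = Dec 24, 2000; Dec 27, 2000 misses that deadline by 3 days.
The analysis stops there.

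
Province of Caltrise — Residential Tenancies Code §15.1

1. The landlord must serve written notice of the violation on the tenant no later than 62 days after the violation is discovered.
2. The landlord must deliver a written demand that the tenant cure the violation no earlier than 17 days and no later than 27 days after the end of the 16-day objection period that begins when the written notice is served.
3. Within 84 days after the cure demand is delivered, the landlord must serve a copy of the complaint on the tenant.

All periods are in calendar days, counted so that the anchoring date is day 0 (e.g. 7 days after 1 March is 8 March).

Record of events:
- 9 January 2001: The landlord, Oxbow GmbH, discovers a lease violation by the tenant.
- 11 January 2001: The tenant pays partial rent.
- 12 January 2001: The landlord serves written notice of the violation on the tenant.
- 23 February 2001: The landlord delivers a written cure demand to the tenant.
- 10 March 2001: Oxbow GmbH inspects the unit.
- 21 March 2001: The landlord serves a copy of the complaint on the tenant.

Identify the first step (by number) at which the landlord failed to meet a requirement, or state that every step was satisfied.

None — every step was satisfied

(1) due by 9 January 2001 + 62 days = 12 March 2001; 12 January 2001 is within that limit.
(2) the permitted window runs from 28 January 2001 + 17 = 14 February 2001 to 28 January 2001 + 27 = 24 February 2001; done 23 February 2001 — within the window.
(3) due by 23 February 2001 + 84 days = 18 May 2001; 21 March 2001 is within that limit.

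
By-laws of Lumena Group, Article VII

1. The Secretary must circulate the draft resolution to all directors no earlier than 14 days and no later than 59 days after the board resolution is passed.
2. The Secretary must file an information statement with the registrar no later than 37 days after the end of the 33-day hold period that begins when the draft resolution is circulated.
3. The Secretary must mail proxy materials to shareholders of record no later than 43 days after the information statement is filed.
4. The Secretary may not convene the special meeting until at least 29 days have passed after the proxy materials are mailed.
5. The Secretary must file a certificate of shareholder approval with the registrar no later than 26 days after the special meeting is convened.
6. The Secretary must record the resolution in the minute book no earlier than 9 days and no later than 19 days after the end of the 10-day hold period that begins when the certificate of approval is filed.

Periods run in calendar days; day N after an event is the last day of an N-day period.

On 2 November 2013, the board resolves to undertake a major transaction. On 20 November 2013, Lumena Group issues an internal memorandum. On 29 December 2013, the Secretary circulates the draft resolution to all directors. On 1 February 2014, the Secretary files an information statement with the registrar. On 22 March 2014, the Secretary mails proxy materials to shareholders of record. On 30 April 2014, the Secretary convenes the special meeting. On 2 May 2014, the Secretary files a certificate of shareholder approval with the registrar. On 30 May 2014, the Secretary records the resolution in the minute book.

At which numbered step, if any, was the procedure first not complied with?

(1) the permitted window runs from 2 November 2013 + 14 = 16 November 2013 to 2 November 2013 + 59 = 31 December 2013; done 29 December 2013 — within the window.
(2) due by 31 January 2014 + 37 days = 9 March 2014; completed 1 February 2014, before the deadline.
(3) due by 1 February 2014 + 43 days = 16 March 2014; done 22 March 2014 — 6 days late.
No need to go further; step 3 was not satisfied.

Step 3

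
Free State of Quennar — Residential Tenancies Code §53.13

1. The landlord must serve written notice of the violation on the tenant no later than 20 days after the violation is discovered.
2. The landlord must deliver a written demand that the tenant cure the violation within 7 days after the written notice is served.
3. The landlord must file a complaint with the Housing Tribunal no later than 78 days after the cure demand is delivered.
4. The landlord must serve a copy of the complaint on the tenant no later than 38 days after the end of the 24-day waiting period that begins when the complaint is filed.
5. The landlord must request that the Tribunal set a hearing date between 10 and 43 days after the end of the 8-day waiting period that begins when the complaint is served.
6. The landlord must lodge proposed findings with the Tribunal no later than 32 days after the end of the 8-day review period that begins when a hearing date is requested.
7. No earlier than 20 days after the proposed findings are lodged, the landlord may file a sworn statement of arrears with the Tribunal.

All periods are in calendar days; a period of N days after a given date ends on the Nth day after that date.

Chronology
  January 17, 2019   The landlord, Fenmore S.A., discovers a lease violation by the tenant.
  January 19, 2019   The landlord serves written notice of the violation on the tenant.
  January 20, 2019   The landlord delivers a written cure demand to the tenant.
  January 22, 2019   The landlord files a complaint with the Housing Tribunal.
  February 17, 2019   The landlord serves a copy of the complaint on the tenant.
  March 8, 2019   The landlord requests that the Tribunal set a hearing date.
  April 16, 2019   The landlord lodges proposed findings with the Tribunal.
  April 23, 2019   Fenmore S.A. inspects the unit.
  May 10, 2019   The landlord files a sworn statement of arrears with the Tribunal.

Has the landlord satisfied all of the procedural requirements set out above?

Yes

Step 1: 20 days after January 17, 2019 (when the violation is discovered) is February 6, 2019; done January 19, 2019 — timely.
Step 2: 7 days after January 19, 2019 (when the written notice is served) is January 26, 2019; completed January 20, 2019, before the deadline.
Step 3: 78 days after January 20, 2019 (when the cure demand is delivered) is April 8, 2019; January 22, 2019 is within that limit.
Step 4: 38 days after February 15, 2019 (end of the 24-day waiting period, which began when the complaint is filed on January 22, 2019) is March 25, 2019; completed February 17, 2019, before the deadline.
Step 5: the window is 10–43 days after February 25, 2019 (end of the 8-day waiting period, which began when the complaint is served on February 17, 2019), so March 7, 2019 through April 9, 2019; done March 8, 2019, which is between those dates.
Step 6: 32 days after March 16, 2019 (end of the 8-day review period, which began when a hearing date is requested on March 8, 2019) is April 17, 2019; April 16, 2019 is within that limit.
Step 7: the earliest permitted date is 20 days after April 16, 2019 (when the proposed findings are lodged), i.e. May 6, 2019; done May 10, 2019, after the minimum wait.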